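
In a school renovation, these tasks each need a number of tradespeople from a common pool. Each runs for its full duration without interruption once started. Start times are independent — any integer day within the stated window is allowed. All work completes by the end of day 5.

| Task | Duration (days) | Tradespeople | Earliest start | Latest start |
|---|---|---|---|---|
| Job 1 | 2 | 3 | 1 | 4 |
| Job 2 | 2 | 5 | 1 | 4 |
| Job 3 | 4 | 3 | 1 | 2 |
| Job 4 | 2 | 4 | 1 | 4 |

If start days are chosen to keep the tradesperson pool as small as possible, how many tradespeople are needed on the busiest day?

Early-start (Job 1@1, Job 2@1, Job 3@1, Job 4@1) gives peak 15: d1:15  d2:15  d3:3  d4:3  d5:0.
Shift Job 2→3.
Schedule Job 1@1, Job 2@3, Job 3@1, Job 4@1: d1:10  d2:10  d3:8  d4:8  d5:0 — peak 10.

10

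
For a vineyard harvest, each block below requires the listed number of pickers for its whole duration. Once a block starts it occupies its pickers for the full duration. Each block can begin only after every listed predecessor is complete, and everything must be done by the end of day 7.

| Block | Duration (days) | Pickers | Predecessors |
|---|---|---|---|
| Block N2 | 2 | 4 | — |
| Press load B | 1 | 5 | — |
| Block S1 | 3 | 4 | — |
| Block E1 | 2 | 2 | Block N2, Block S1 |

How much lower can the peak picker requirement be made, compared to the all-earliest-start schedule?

6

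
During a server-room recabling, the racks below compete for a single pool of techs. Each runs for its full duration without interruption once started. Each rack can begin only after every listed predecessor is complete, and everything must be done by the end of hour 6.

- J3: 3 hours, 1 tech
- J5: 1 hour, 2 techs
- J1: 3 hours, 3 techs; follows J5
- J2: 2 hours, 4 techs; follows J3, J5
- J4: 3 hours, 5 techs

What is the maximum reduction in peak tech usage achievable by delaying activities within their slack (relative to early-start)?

2

Early-start peak: h1:8  h2:9  h3:9  h4:7  h5:4  h6:0 ⇒ 9.
Leveled (J3@2, J5@1, J1@4, J2@5, J4@1): h1:7  h2:6  h3:6  h4:4  h5:7  h6:7 ⇒ 7.
Reduction 9 − 7 = 2.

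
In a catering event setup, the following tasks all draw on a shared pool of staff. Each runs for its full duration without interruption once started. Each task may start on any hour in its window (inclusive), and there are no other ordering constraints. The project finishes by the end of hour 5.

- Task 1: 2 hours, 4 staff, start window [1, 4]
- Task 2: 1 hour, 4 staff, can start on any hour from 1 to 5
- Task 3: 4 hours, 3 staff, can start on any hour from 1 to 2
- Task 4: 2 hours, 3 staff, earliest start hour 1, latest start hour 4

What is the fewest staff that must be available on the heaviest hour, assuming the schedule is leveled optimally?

7

Early-start (Task 1@1, Task 2@1, Task 3@1, Task 4@1) gives peak 14: h1:14  h2:10  h3:3  h4:3  h5:0.
Shift Task 2→3, Task 4→4.
Schedule Task 1@1, Task 2@3, Task 3@1, Task 4@4: h1:7  h2:7  h3:7  h4:6  h5:3 — peak 7.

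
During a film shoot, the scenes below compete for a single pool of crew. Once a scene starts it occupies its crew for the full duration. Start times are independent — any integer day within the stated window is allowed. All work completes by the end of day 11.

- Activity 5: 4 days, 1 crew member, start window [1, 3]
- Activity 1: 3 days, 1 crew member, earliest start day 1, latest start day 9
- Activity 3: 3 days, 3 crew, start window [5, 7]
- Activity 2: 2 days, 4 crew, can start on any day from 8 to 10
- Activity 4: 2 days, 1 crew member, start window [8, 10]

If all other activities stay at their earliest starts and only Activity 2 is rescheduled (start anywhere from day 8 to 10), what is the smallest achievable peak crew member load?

4

Activity 2@8: d1:2  d2:2  d3:2  d4:1  d5:3  d6:3  d7:3  d8:5  d9:5  d10:0  d11:0 → peak 5
Activity 2@9: d1:2  d2:2  d3:2  d4:1  d5:3  d6:3  d7:3  d8:1  d9:5  d10:4  d11:0 → peak 5
Activity 2@10: d1:2  d2:2  d3:2  d4:1  d5:3  d6:3  d7:3  d8:1  d9:1  d10:4  d11:4 → peak 4
Best is Activity 2@10, peak 4.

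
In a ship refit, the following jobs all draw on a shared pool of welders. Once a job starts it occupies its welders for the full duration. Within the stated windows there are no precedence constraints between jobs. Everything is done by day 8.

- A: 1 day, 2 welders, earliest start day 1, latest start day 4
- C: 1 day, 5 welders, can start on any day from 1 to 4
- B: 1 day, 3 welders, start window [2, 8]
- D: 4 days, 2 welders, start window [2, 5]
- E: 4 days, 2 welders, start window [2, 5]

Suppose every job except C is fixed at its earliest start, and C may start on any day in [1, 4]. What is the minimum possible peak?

7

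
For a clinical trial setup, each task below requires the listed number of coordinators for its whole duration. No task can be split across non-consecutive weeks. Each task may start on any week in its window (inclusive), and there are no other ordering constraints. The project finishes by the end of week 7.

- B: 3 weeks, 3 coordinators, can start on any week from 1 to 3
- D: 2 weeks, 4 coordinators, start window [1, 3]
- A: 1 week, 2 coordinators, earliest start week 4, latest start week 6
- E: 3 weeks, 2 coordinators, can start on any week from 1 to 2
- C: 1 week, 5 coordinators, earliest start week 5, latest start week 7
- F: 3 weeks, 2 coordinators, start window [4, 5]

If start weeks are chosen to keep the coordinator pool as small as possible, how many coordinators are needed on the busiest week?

Early-start (B@1, D@1, A@4, E@1, C@5, F@4) gives peak 9: w1:9  w2:9  w3:5  w4:4  w5:7  w6:2  w7:0.
Shift B→3, A→6, C→7.
Schedule B@3, D@1, A@6, E@1, C@7, F@4: w1:6  w2:6  w3:5  w4:5  w5:5  w6:4  w7:5 — peak 6.
Total coordinator-weeks = 36 over 7 weeks ⇒ peak ≥ ⌈36/7⌉ = 6, so 6 is optimal.

6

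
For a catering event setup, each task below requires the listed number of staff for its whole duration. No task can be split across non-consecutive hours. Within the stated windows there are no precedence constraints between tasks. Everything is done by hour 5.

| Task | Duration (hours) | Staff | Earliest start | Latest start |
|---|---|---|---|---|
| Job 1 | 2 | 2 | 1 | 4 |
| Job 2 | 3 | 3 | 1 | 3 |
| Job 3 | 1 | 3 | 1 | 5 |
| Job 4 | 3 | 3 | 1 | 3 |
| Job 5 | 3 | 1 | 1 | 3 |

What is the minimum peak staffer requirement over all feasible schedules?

Early-start (Job 1@1, Job 2@1, Job 3@1, Job 4@1, Job 5@1) gives peak 12: h1:12  h2:9  h3:7  h4:0  h5:0.
Shift Job 3→4, Job 4→3.
Schedule Job 1@1, Job 2@1, Job 3@4, Job 4@3, Job 5@1: h1:6  h2:6  h3:7  h4:6  h5:3 — peak 7.

7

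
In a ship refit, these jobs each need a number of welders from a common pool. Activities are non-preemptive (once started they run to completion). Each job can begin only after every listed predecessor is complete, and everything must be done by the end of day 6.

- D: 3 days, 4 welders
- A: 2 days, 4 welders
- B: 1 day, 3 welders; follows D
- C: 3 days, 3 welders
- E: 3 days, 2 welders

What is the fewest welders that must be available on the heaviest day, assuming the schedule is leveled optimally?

7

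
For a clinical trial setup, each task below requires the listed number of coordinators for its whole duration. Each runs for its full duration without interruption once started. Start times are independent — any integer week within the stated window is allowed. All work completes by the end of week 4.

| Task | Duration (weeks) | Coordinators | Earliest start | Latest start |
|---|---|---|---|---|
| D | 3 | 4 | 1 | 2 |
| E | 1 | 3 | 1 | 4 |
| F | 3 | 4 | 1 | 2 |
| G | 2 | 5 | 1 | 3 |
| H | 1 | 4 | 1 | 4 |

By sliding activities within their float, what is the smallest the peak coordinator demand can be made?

13

Early-start (D@1, E@1, F@1, G@1, H@1) gives peak 20: w1:20  w2:13  w3:8  w4:0.
Shift G→2, H→4.
Schedule D@1, E@1, F@1, G@2, H@4: w1:11  w2:13  w3:13  w4:4 — peak 13.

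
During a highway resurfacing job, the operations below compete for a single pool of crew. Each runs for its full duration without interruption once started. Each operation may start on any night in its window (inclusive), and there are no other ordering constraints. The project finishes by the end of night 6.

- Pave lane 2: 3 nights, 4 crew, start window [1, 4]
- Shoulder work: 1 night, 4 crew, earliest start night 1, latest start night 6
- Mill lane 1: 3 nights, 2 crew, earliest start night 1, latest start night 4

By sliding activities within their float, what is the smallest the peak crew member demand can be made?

6

Early-start (Pave lane 2@1, Shoulder work@1, Mill lane 1@1) gives peak 10: n1:10  n2:6  n3:6  n4:0  n5:0  n6:0.
Shift Shoulder work→4.
Schedule Pave lane 2@1, Shoulder work@4, Mill lane 1@1: n1:6  n2:6  n3:6  n4:4  n5:0  n6:0 — peak 6.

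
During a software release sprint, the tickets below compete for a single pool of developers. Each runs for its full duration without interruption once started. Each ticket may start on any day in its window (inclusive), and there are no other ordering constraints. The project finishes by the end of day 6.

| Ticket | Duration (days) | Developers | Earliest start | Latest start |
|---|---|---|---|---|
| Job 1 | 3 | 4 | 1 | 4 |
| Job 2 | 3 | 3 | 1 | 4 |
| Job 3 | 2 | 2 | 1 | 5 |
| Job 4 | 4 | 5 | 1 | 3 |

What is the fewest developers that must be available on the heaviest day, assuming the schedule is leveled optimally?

9

Early-start (Job 1@1, Job 2@1, Job 3@1, Job 4@1) gives peak 14: d1:14  d2:14  d3:12  d4:5  d5:0  d6:0.
Shift Job 2→4, Job 4→3.
Schedule Job 1@1, Job 2@4, Job 3@1, Job 4@3: d1:6  d2:6  d3:9  d4:8  d5:8  d6:8 — peak 9.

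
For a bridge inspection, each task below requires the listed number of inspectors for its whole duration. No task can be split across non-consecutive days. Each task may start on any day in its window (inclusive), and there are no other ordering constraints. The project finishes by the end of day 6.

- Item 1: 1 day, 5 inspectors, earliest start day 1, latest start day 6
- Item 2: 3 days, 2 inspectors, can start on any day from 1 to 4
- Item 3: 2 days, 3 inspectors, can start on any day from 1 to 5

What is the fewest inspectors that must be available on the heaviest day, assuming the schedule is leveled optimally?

5

Early-start (Item 1@1, Item 2@1, Item 3@1) gives peak 10: d1:10  d2:5  d3:2  d4:0  d5:0  d6:0.
Shift Item 2→2, Item 3→2.
Schedule Item 1@1, Item 2@2, Item 3@2: d1:5  d2:5  d3:5  d4:2  d5:0  d6:0 — peak 5.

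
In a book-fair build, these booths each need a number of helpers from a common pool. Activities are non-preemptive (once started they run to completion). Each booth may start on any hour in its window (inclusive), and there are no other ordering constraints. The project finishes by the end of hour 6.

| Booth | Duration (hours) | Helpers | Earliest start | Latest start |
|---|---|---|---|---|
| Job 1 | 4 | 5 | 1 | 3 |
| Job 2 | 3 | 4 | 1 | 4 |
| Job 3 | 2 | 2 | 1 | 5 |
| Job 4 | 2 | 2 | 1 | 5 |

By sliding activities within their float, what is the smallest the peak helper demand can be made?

9

Early-start (Job 1@1, Job 2@1, Job 3@1, Job 4@1) gives peak 13: h1:13  h2:13  h3:9  h4:5  h5:0  h6:0.
Shift Job 3→4, Job 4→4.
Schedule Job 1@1, Job 2@1, Job 3@4, Job 4@4: h1:9  h2:9  h3:9  h4:9  h5:4  h6:0 — peak 9.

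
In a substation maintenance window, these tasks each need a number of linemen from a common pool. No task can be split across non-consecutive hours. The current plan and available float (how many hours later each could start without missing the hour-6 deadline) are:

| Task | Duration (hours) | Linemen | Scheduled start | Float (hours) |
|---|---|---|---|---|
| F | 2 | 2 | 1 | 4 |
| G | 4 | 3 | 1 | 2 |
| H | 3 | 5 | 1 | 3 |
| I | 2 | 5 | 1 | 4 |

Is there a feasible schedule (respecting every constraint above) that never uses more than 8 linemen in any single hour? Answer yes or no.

Schedule F@1, G@3, H@1, I@4: h1:7  h2:7  h3:8  h4:8  h5:8  h6:3 — peak 8 ≤ 8.

yes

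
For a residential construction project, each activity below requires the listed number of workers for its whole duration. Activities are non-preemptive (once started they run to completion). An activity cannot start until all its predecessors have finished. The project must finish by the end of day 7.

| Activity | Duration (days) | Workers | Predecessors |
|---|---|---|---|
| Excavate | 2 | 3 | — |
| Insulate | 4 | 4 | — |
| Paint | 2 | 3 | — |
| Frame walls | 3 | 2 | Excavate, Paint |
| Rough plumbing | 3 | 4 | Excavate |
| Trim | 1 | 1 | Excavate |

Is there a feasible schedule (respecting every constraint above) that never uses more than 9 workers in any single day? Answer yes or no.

Schedule Excavate@1, Insulate@1, Paint@3, Frame walls@5, Rough plumbing@5, Trim@5: d1:7  d2:7  d3:7  d4:7  d5:7  d6:6  d7:6 — peak 7 ≤ 9.

yes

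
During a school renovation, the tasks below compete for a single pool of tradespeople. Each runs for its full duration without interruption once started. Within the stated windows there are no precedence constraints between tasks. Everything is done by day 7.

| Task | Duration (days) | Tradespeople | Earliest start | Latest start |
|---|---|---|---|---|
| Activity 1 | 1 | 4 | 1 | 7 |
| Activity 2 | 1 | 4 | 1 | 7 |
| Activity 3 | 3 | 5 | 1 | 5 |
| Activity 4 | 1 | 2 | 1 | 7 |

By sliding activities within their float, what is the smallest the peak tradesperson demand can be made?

5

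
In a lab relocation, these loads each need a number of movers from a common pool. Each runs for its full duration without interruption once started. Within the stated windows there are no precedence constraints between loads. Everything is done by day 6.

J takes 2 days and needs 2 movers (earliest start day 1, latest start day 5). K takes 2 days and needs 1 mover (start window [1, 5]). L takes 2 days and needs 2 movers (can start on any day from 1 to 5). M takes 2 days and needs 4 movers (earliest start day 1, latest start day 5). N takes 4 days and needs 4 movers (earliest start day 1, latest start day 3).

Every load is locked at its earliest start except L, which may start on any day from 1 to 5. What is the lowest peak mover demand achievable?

L@1: d1:13  d2:13  d3:4  d4:4  d5:0  d6:0 → peak 13
L@2: d1:11  d2:13  d3:6  d4:4  d5:0  d6:0 → peak 13
L@3: d1:11  d2:11  d3:6  d4:6  d5:0  d6:0 → peak 11
L@4: d1:11  d2:11  d3:4  d4:6  d5:2  d6:0 → peak 11
L@5: d1:11  d2:11  d3:4  d4:4  d5:2  d6:2 → peak 11
Best is L@3, peak 11.

11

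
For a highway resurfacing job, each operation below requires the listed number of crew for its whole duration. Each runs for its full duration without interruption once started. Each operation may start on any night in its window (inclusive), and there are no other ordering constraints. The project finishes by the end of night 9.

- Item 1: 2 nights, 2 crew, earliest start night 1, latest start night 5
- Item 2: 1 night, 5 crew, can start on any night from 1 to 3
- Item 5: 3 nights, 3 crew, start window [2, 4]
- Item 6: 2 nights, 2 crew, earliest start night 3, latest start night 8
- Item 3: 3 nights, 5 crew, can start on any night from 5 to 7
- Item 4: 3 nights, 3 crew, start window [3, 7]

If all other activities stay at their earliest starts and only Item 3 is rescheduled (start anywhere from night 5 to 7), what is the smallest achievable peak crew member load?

8

Item 3@5: n1:7  n2:5  n3:8  n4:8  n5:8  n6:5  n7:5  n8:0  n9:0 → peak 8
Item 3@6: n1:7  n2:5  n3:8  n4:8  n5:3  n6:5  n7:5  n8:5  n9:0 → peak 8
Item 3@7: n1:7  n2:5  n3:8  n4:8  n5:3  n6:0  n7:5  n8:5  n9:5 → peak 8
Best is Item 3@5, peak 8.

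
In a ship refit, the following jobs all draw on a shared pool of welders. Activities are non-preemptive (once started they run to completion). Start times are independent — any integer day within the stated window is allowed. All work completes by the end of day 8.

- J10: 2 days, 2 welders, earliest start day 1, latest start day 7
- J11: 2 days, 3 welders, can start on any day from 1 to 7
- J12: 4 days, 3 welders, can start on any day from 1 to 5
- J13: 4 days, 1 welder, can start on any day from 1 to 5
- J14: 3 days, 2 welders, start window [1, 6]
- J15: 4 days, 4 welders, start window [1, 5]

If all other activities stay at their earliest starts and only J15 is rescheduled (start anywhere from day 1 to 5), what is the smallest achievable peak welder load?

J15@1: d1:15  d2:15  d3:10  d4:8  d5:0  d6:0  d7:0  d8:0 → peak 15
J15@2: d1:11  d2:15  d3:10  d4:8  d5:4  d6:0  d7:0  d8:0 → peak 15
J15@3: d1:11  d2:11  d3:10  d4:8  d5:4  d6:4  d7:0  d8:0 → peak 11
J15@4: d1:11  d2:11  d3:6  d4:8  d5:4  d6:4  d7:4  d8:0 → peak 11
J15@5: d1:11  d2:11  d3:6  d4:4  d5:4  d6:4  d7:4  d8:4 → peak 11
Best is J15@3, peak 11.

11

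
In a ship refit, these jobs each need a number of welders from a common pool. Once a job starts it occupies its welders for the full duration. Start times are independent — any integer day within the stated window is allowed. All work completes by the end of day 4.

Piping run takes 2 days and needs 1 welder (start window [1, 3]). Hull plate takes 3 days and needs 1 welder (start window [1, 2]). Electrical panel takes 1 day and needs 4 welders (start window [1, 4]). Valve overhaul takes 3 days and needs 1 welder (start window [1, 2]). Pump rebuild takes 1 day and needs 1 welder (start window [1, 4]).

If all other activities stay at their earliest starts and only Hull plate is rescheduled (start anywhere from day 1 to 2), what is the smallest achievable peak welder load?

Hull plate@1: d1:8  d2:3  d3:2  d4:0 → peak 8
Hull plate@2: d1:7  d2:3  d3:2  d4:1 → peak 7
Best is Hull plate@2, peak 7.

7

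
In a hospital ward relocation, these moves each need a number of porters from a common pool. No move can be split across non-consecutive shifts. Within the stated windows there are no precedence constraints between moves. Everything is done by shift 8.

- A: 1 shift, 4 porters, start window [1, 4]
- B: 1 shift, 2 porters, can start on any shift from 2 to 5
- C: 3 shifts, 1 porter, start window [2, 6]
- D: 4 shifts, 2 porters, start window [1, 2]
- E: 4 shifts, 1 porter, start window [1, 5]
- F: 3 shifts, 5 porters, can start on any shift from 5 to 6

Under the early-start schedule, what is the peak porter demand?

7

Early-start schedule: A@1, B@2, C@2, D@1, E@1, F@5.
Load per shift: shift 1: 7, shift 2: 6, shift 3: 4, shift 4: 4, shift 5: 5, shift 6: 5, shift 7: 5, shift 8: 0.
Peak is 7.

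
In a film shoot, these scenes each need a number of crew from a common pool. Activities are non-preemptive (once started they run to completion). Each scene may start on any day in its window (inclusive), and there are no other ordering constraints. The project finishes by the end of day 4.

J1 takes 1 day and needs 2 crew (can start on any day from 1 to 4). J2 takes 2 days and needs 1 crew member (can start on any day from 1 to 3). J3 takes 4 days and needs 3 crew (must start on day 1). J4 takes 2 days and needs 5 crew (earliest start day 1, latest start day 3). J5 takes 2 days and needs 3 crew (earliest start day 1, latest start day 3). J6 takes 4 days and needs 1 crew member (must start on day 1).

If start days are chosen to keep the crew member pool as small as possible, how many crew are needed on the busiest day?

Early-start (J1@1, J2@1, J3@1, J4@1, J5@1, J6@1) gives peak 15: d1:15  d2:13  d3:4  d4:4.
Shift J4→3.
Schedule J1@1, J2@1, J3@1, J4@3, J5@1, J6@1: d1:10  d2:8  d3:9  d4:9 — peak 10.

10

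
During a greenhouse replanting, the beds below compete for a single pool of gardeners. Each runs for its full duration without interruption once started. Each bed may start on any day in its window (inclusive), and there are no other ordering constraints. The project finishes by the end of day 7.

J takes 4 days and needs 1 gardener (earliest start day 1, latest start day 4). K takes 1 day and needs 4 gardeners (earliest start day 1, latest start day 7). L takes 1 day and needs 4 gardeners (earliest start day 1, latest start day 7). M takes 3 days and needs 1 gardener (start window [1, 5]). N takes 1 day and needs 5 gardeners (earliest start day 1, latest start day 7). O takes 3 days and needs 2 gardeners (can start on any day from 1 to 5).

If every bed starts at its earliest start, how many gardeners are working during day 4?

1

At early start, day 4 has: J.
Demand: 1 = 1.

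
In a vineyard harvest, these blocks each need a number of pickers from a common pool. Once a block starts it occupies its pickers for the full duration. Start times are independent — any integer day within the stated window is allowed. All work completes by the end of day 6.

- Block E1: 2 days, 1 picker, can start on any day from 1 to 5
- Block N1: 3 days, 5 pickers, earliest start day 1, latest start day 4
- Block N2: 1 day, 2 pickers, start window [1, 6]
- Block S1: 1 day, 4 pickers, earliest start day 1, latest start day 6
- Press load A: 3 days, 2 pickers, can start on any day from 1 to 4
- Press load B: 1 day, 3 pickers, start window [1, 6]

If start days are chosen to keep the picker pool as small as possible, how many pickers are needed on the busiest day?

6

Early-start (Block E1@1, Block N1@1, Block N2@1, Block S1@1, Press load A@1, Press load B@1) gives peak 17: d1:17  d2:8  d3:7  d4:0  d5:0  d6:0.
Shift Block N2→4, Block S1→5, Press load A→4, Press load B→6.
Schedule Block E1@1, Block N1@1, Block N2@4, Block S1@5, Press load A@4, Press load B@6: d1:6  d2:6  d3:5  d4:4  d5:6  d6:5 — peak 6.
Total picker-days = 32 over 6 days ⇒ peak ≥ ⌈32/6⌉ = 6, so 6 is optimal.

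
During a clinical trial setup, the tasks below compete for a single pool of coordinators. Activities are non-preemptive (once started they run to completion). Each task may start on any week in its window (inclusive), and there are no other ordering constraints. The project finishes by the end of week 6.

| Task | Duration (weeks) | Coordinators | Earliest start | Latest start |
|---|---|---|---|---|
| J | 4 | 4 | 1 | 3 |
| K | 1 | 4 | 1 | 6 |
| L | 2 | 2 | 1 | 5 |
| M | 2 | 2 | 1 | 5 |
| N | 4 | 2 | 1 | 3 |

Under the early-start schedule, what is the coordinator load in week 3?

At early start, week 3 has: J, N.
Demand: 4 + 2 = 6.

6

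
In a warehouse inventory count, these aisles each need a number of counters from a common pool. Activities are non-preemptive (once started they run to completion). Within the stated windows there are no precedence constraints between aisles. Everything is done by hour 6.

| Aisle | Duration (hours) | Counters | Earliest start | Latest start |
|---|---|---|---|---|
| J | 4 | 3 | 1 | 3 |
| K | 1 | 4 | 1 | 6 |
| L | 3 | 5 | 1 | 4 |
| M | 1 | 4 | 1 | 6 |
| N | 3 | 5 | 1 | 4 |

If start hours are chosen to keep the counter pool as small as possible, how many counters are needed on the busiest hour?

Early-start (J@1, K@1, L@1, M@1, N@1) gives peak 21: h1:21  h2:13  h3:13  h4:3  h5:0  h6:0.
Shift K→5, M→6, N→4.
Schedule J@1, K@5, L@1, M@6, N@4: h1:8  h2:8  h3:8  h4:8  h5:9  h6:9 — peak 9.
Total counter-hours = 50 over 6 hours ⇒ peak ≥ ⌈50/6⌉ = 9, so 9 is optimal.

9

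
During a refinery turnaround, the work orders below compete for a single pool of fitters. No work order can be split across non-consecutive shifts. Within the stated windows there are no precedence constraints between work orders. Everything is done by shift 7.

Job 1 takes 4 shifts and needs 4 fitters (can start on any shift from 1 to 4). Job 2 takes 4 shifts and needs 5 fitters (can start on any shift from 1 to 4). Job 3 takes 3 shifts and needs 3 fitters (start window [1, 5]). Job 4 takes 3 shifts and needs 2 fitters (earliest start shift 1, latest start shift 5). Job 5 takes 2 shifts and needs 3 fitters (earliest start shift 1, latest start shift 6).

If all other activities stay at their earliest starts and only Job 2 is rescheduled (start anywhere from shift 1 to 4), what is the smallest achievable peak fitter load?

12

Job 2@1: s1:17  s2:17  s3:14  s4:9  s5:0  s6:0  s7:0 → peak 17
Job 2@2: s1:12  s2:17  s3:14  s4:9  s5:5  s6:0  s7:0 → peak 17
Job 2@3: s1:12  s2:12  s3:14  s4:9  s5:5  s6:5  s7:0 → peak 14
Job 2@4: s1:12  s2:12  s3:9  s4:9  s5:5  s6:5  s7:5 → peak 12
Best is Job 2@4, peak 12.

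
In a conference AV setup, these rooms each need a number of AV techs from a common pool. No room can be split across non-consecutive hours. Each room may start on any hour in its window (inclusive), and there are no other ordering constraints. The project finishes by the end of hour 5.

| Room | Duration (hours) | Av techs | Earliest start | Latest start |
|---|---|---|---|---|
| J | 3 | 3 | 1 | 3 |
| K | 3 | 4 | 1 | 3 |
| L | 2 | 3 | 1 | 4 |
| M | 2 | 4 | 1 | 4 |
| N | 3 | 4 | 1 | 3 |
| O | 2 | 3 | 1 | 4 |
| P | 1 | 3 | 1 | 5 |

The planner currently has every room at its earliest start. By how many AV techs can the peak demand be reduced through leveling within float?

12

Early-start peak: h1:24  h2:21  h3:11  h4:0  h5:0 ⇒ 24.
Leveled (J@1, K@3, L@1, M@4, N@3, O@1, P@1): h1:12  h2:9  h3:11  h4:12  h5:12 ⇒ 12.
Reduction 24 − 12 = 12.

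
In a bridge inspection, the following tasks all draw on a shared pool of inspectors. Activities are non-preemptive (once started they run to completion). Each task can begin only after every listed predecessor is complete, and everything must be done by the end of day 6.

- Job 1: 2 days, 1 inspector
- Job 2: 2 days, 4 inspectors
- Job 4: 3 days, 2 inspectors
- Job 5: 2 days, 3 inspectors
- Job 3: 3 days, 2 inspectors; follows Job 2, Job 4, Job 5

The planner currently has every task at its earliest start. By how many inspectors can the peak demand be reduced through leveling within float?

1

Early-start peak: d1:10  d2:10  d3:2  d4:2  d5:2  d6:2 ⇒ 10.
Leveled (Job 1@3, Job 2@1, Job 4@1, Job 5@1, Job 3@4): d1:9  d2:9  d3:3  d4:3  d5:2  d6:2 ⇒ 9.
Reduction 10 − 9 = 1.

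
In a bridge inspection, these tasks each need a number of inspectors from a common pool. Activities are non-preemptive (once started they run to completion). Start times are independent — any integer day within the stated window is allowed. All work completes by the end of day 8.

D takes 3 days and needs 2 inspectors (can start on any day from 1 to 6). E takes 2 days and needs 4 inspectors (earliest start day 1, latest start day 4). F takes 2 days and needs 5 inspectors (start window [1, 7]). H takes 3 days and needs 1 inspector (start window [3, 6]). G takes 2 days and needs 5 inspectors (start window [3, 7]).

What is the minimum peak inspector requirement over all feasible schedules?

Early-start (D@1, E@1, F@1, H@3, G@3) gives peak 11: d1:11  d2:11  d3:8  d4:6  d5:1  d6:0  d7:0  d8:0.
Shift F→4, G→6.
Schedule D@1, E@1, F@4, H@3, G@6: d1:6  d2:6  d3:3  d4:6  d5:6  d6:5  d7:5  d8:0 — peak 6.

6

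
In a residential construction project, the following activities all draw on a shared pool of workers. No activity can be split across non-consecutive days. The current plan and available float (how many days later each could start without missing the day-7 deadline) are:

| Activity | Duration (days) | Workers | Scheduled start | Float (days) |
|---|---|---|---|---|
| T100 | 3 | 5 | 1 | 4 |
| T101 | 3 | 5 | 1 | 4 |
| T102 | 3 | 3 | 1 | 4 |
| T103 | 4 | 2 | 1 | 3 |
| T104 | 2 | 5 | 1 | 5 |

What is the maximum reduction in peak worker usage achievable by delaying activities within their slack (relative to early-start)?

Early-start peak: d1:20  d2:20  d3:15  d4:2  d5:0  d6:0  d7:0 ⇒ 20.
Leveled (T100@1, T101@1, T102@4, T103@4, T104@4): d1:10  d2:10  d3:10  d4:10  d5:10  d6:5  d7:2 ⇒ 10.
Reduction 20 − 10 = 10.

10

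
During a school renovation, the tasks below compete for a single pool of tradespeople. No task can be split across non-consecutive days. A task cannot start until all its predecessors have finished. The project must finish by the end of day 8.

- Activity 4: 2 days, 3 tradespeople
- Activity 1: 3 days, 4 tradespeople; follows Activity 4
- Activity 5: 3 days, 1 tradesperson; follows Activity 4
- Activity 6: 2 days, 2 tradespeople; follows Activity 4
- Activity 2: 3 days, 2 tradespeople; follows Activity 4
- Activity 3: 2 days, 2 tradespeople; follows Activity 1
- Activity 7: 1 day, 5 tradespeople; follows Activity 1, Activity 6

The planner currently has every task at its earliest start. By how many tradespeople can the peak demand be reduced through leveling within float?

3

Early-start peak: d1:3  d2:3  d3:9  d4:9  d5:7  d6:7  d7:2  d8:0 ⇒ 9.
Leveled (Activity 4@1, Activity 1@3, Activity 5@6, Activity 6@3, Activity 2@5, Activity 3@6, Activity 7@8): d1:3  d2:3  d3:6  d4:6  d5:6  d6:5  d7:5  d8:6 ⇒ 6.
Reduction 9 − 6 = 3.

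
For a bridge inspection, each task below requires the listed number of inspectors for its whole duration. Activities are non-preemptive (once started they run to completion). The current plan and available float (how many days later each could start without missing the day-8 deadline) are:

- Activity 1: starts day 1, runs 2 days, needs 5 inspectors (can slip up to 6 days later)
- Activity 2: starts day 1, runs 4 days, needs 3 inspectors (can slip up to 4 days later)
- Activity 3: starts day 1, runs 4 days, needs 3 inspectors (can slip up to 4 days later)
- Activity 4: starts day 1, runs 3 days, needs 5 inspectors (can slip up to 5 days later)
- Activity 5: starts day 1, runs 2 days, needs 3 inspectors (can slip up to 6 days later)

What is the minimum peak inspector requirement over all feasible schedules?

Early-start (Activity 1@1, Activity 2@1, Activity 3@1, Activity 4@1, Activity 5@1) gives peak 19: d1:19  d2:19  d3:11  d4:6  d5:0  d6:0  d7:0  d8:0.
Shift Activity 3→3, Activity 4→5, Activity 5→7.
Schedule Activity 1@1, Activity 2@1, Activity 3@3, Activity 4@5, Activity 5@7: d1:8  d2:8  d3:6  d4:6  d5:8  d6:8  d7:8  d8:3 — peak 8.

8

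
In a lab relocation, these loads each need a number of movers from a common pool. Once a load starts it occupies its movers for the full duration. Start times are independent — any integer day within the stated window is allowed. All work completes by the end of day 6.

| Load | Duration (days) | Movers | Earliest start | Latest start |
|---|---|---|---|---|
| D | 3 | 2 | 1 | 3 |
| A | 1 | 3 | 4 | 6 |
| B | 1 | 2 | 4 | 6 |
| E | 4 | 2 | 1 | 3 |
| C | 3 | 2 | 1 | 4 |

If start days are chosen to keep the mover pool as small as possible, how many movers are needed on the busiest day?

5

Early-start (D@1, A@4, B@4, E@1, C@1) gives peak 7: d1:6  d2:6  d3:6  d4:7  d5:0  d6:0.
Shift A→5, B→6, C→4.
Schedule D@1, A@5, B@6, E@1, C@4: d1:4  d2:4  d3:4  d4:4  d5:5  d6:4 — peak 5.
Total mover-days = 25 over 6 days ⇒ peak ≥ ⌈25/6⌉ = 5, so 5 is optimal.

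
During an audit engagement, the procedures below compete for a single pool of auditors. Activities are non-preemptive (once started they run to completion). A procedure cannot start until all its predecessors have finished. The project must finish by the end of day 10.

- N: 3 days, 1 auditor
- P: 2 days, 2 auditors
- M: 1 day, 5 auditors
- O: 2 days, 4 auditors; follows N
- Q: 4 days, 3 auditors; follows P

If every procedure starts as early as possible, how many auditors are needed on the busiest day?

8

Early-start schedule: N@1, P@1, M@1, O@4, Q@3.
Load per day: day 1: 8, day 2: 3, day 3: 4, day 4: 7, day 5: 7, day 6: 3, day 7: 0, day 8: 0, day 9: 0, day 10: 0.
Peak is 8.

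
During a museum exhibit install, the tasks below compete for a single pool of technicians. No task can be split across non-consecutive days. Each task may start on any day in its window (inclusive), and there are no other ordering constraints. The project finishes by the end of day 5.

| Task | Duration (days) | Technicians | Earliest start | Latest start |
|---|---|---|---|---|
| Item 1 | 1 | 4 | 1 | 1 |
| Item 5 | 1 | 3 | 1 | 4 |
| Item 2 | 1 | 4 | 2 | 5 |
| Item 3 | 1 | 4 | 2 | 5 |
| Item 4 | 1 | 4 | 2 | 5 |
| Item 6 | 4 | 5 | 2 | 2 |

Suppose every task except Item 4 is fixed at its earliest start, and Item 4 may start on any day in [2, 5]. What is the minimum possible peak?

Item 4@2: d1:7  d2:17  d3:5  d4:5  d5:5 → peak 17
Item 4@3: d1:7  d2:13  d3:9  d4:5  d5:5 → peak 13
Item 4@4: d1:7  d2:13  d3:5  d4:9  d5:5 → peak 13
Item 4@5: d1:7  d2:13  d3:5  d4:5  d5:9 → peak 13
Best is Item 4@3, peak 13.

13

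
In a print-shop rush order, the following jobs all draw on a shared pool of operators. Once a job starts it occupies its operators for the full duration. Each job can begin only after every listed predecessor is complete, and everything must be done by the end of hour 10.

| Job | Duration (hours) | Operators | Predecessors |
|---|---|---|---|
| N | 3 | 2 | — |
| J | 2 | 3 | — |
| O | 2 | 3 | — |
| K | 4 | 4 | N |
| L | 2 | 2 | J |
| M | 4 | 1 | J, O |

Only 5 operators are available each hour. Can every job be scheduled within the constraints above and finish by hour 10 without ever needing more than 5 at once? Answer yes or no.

Schedule N@1, J@1, O@3, K@5, L@9, M@5: h1:5  h2:5  h3:5  h4:3  h5:5  h6:5  h7:5  h8:5  h9:2  h10:2 — peak 5 ≤ 5.

yes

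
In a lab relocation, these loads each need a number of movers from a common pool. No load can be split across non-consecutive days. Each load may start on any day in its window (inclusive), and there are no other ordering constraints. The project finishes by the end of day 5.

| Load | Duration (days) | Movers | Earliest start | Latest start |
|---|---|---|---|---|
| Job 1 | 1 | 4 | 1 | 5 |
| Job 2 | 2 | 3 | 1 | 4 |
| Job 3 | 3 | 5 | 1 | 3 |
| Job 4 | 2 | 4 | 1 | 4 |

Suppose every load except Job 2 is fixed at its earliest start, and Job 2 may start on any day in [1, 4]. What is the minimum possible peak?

Job 2@1: d1:16  d2:12  d3:5  d4:0  d5:0 → peak 16
Job 2@2: d1:13  d2:12  d3:8  d4:0  d5:0 → peak 13
Job 2@3: d1:13  d2:9  d3:8  d4:3  d5:0 → peak 13
Job 2@4: d1:13  d2:9  d3:5  d4:3  d5:3 → peak 13
Best is Job 2@2, peak 13.

13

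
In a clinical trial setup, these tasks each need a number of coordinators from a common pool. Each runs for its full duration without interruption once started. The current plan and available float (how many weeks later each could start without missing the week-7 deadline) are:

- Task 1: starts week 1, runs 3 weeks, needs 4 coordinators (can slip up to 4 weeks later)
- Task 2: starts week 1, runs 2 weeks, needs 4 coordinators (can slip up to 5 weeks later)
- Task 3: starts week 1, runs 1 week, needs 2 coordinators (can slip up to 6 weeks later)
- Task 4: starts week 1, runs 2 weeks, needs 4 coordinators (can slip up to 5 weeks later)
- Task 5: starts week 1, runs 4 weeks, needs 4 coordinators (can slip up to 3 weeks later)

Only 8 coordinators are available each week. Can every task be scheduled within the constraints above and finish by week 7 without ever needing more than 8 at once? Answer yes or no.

Schedule Task 1@1, Task 2@1, Task 3@3, Task 4@4, Task 5@4: w1:8  w2:8  w3:6  w4:8  w5:8  w6:4  w7:4 — peak 8 ≤ 8.

yes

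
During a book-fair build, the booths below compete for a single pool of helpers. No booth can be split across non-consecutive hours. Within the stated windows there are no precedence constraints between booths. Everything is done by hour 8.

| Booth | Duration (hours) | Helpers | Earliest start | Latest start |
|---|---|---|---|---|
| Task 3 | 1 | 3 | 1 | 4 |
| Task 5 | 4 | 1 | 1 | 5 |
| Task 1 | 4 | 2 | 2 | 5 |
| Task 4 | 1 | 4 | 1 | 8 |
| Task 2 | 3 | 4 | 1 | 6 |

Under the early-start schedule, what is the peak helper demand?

Early-start schedule: Task 3@1, Task 5@1, Task 1@2, Task 4@1, Task 2@1.
Load per hour: hour 1: 12, hour 2: 7, hour 3: 7, hour 4: 3, hour 5: 2, hour 6: 0, hour 7: 0, hour 8: 0.
Peak is 12.

12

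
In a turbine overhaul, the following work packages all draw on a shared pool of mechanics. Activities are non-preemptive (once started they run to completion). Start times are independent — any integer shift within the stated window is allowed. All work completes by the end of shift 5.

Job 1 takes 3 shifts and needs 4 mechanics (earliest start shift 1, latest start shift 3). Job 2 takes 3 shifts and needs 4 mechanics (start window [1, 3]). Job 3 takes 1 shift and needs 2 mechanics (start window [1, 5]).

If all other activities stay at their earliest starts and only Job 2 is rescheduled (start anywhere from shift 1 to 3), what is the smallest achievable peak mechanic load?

Job 2@1: s1:10  s2:8  s3:8  s4:0  s5:0 → peak 10
Job 2@2: s1:6  s2:8  s3:8  s4:4  s5:0 → peak 8
Job 2@3: s1:6  s2:4  s3:8  s4:4  s5:4 → peak 8
Best is Job 2@2, peak 8.

8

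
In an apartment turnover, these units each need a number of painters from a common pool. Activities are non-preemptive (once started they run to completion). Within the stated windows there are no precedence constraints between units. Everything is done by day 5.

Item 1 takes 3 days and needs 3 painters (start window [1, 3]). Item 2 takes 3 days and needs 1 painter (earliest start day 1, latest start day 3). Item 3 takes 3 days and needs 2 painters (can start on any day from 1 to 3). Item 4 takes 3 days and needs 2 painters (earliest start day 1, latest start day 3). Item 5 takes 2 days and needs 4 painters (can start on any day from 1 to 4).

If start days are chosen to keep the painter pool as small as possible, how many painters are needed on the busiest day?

8

Early-start (Item 1@1, Item 2@1, Item 3@1, Item 4@1, Item 5@1) gives peak 12: d1:12  d2:12  d3:8  d4:0  d5:0.
Shift Item 5→4.
Schedule Item 1@1, Item 2@1, Item 3@1, Item 4@1, Item 5@4: d1:8  d2:8  d3:8  d4:4  d5:4 — peak 8.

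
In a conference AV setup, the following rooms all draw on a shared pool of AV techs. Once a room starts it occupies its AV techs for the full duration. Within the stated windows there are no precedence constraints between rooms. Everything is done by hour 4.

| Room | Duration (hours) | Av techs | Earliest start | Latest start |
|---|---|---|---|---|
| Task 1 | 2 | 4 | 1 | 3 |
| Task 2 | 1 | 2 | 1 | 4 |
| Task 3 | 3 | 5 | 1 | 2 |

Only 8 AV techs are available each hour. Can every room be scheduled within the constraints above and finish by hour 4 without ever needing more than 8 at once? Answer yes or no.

no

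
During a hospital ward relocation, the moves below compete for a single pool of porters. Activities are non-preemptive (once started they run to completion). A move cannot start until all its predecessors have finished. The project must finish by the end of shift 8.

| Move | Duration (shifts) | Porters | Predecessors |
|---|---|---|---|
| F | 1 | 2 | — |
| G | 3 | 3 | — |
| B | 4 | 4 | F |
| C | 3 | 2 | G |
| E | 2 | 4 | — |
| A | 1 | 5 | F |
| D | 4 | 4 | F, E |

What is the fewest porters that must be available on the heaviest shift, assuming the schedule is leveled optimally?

Early-start (F@1, G@1, B@2, C@4, E@1, A@2, D@3) gives peak 16: s1:9  s2:16  s3:11  s4:10  s5:10  s6:6  s7:0  s8:0.
Shift B→3, A→7, D→4.
Schedule F@1, G@1, B@3, C@4, E@1, A@7, D@4: s1:9  s2:7  s3:7  s4:10  s5:10  s6:10  s7:9  s8:0 — peak 10.

10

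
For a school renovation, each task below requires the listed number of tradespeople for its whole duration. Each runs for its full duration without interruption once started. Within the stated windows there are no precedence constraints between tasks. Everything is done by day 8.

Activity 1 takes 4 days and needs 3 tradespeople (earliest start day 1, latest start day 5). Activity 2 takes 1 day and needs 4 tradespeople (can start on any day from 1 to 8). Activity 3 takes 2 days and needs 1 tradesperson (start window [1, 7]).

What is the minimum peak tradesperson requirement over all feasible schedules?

4

Early-start (Activity 1@1, Activity 2@1, Activity 3@1) gives peak 8: d1:8  d2:4  d3:3  d4:3  d5:0  d6:0  d7:0  d8:0.
Shift Activity 2→5.
Schedule Activity 1@1, Activity 2@5, Activity 3@1: d1:4  d2:4  d3:3  d4:3  d5:4  d6:0  d7:0  d8:0 — peak 4.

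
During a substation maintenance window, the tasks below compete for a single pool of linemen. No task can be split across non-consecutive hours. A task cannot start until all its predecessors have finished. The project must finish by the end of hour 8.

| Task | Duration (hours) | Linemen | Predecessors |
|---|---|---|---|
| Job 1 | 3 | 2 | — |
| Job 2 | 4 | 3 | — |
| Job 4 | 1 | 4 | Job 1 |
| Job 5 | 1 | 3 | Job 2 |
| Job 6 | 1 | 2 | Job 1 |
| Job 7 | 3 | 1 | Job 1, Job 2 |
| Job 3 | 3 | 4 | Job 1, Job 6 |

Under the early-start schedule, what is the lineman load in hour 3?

5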